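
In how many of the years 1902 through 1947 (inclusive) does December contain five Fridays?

19

December has 31 days; it has five Fridays when Friday falls among the first (month-length − 28) days — i.e. when December 1 is one of Friday/Thursday/Wednesday.
December 1 by year: 1902:Mon 1903:Tue 1904:Thu✓ 1905:Fri✓ 1906:Sat 1907:Sun 1908:Tue 1909:Wed✓ 1910:Thu✓ 1911:Fri✓ 1912:Sun 1913:Mon 1914:Tue 1915:Wed✓ 1916:Fri✓ …(16 more)… 1933:Fri✓ 1934:Sat 1935:Sun 1936:Tue 1937:Wed✓ 1938:Thu✓ 1939:Fri✓ 1940:Sun 1941:Mon 1942:Tue 1943:Wed✓ 1944:Fri✓ 1945:Sat 1946:Sun 1947:Mon
Years with five Fridays: 1904, 1905, 1909, 1910, 1911, 1915, 1916, 1920, 1921, 1922, 1926, 1927, 1932, 1933, 1937, 1938, 1939, 1943, 1944 → 19.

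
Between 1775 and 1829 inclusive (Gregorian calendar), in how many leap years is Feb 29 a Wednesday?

2

Leap years in 1775–1829: 13 of them.
Feb 29 weekday advances by 5 (mod 7) from one leap year to the next four years later (or differs when a century non-leap intervenes).
Leap-day weekdays: 1776:Thu 1780:Tue 1784:Sun 1788:Fri 1792:Wed✓ 1796:Mon 1804:Wed✓ 1808:Mon 1812:Sat 1816:Thu 1820:Tue 1824:Sun 1828:Fri
Wednesday: 1792, 1804 → 2.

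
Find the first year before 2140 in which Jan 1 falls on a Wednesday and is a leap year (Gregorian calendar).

2116

Jan 1 advances by 2 weekdays after a leap year and by 1 after a common year.
2140: Jan 1 is Friday (leap).
2139: Thursday
2138: Wednesday
2137: Tuesday
2136: Sunday (leap)
2135: Saturday
2134: Friday
2133: Thursday
2132: Tuesday (leap)
2131: Monday
2130: Sunday
2129: Saturday
2128: Thursday (leap)
2127: Wednesday
2126: Tuesday
2125: Monday
2124: Saturday (leap)
2123: Friday
2122: Thursday
2121: Wednesday
2120: Monday (leap)
2119: Sunday
2118: Saturday
2117: Friday
2116: Wednesday (leap)
2116 begins on a Wednesday and is a leap year.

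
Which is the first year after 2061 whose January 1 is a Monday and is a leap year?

Jan 1 advances by 2 weekdays after a leap year and by 1 after a common year.
2061: Jan 1 is Saturday.
2062: Sunday
2063: Monday
2064: Tuesday (leap)
2065: Thursday
2066: Friday
2067: Saturday
2068: Sunday (leap)
2069: Tuesday
2070: Wednesday
2071: Thursday
2072: Friday (leap)
2073: Sunday
2074: Monday
2075: Tuesday
2076: Wednesday (leap)
2077: Friday
2078: Saturday
2079: Sunday
2080: Monday (leap)
2080 begins on a Monday and is a leap year.

2080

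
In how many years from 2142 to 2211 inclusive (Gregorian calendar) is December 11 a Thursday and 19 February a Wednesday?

8

Check each year's weekday for December 11 and 19 February:
  2142: Tue/Mon  2143: Wed/Tue  2144: Fri/Wed  2145: Sat/Fri  2146: Sun/Sat  2147: Mon/Sun  2148: Wed/Mon  2149: Thu/Wed ✓  2150: Fri/Thu  2151: Sat/Fri  2152: Mon/Sat  2153: Tue/Mon  2154: Wed/Tue  2155: Thu/Wed ✓  …(42 more)…  2198: Tue/Mon  2199: Wed/Tue  2200: Thu/Wed ✓  2201: Fri/Thu  2202: Sat/Fri  2203: Sun/Sat  2204: Tue/Sun  2205: Wed/Tue  2206: Thu/Wed ✓  2207: Fri/Thu  2208: Sun/Fri  2209: Mon/Sun  2210: Tue/Mon  2211: Wed/Tue
Both conditions hold in: 2149, 2155, 2166, 2177, 2183, 2194, 2200, 2206 — 8.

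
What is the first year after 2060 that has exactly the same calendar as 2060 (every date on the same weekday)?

2088

Two years share a calendar iff Jan 1 falls on the same weekday and both are leap or both are common. 2060: Jan 1 is Thursday, leap year.
2061: Jan 1 Saturday, common
2062: Jan 1 Sunday, common
2063: Jan 1 Monday, common
2064: Jan 1 Tuesday, leap
2065: Jan 1 Thursday, common
2066: Jan 1 Friday, common
2067: Jan 1 Saturday, common
2068: Jan 1 Sunday, leap
2069: Jan 1 Tuesday, common
2070: Jan 1 Wednesday, common
2071: Jan 1 Thursday, common
2072: Jan 1 Friday, leap
2073: Jan 1 Sunday, common
2074: Jan 1 Monday, common
2075: Jan 1 Tuesday, common
2076: Jan 1 Wednesday, leap
2077: Jan 1 Friday, common
2078: Jan 1 Saturday, common
2079: Jan 1 Sunday, common
2080: Jan 1 Monday, leap
2081: Jan 1 Wednesday, common
2082: Jan 1 Thursday, common
2083: Jan 1 Friday, common
2084: Jan 1 Saturday, leap
2085: Jan 1 Monday, common
2086: Jan 1 Tuesday, common
2087: Jan 1 Wednesday, common
2088: Jan 1 Thursday, leap
2088 matches on both conditions.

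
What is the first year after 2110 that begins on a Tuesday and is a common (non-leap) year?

Jan 1 advances by 2 weekdays after a leap year and by 1 after a common year.
2110: Jan 1 is Wednesday.
2111: Thursday
2112: Friday (leap)
2113: Sunday
2114: Monday
2115: Tuesday
2115 begins on a Tuesday and is a common year.

2115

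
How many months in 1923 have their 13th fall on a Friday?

2

Check the 13th of each month of 1923: Jan 13: Sat, Feb 13: Tue, Mar 13: Tue, Apr 13: Fri, May 13: Sun, Jun 13: Wed, Jul 13: Fri, Aug 13: Mon, Sep 13: Thu, Oct 13: Sat, Nov 13: Tue, Dec 13: Thu.
Friday occurs in April, July — 2 months.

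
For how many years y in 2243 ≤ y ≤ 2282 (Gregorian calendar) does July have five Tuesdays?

July has 31 days; it has five Tuesdays when Tuesday falls among the first (month-length − 28) days — i.e. when July 1 is one of Tuesday/Monday/Sunday.
July 1 by year: 2243:Sat 2244:Mon✓ 2245:Tue✓ 2246:Wed 2247:Thu 2248:Sat 2249:Sun✓ 2250:Mon✓ 2251:Tue✓ 2252:Thu 2253:Fri 2254:Sat 2255:Sun✓ 2256:Tue✓ 2257:Wed …(10 more)… 2268:Wed 2269:Thu 2270:Fri 2271:Sat 2272:Mon✓ 2273:Tue✓ 2274:Wed 2275:Thu 2276:Sat 2277:Sun✓ 2278:Mon✓ 2279:Tue✓ 2280:Thu 2281:Fri 2282:Sat
Years with five Tuesdays: 2244, 2245, 2249, 2250, 2251, 2255, 2256, 2260, 2261, 2262, 2266, 2267, 2272, 2273, 2277, 2278, 2279 → 17.

17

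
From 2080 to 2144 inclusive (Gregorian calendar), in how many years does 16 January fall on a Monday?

Track 16 January's weekday year by year (advancing +1, or +2 across a Feb 29):
  2080: Tue  2081: Thu (+2)  2082: Fri (+1)  2083: Sat (+1)  2084: Sun (+1)
  2085: Tue (+2)  2086: Wed (+1)  2087: Thu (+1)  2088: Fri (+1)  2089: Sun (+2)
  2090: Mon (+1) ✓  2091: Tue (+1)  2092: Wed (+1)  2093: Fri (+2)  … (37 more years) …
  2131: Tue (+1)  2132: Wed (+1)  2133: Fri (+2)  2134: Sat (+1)  2135: Sun (+1)
  2136: Mon (+1) ✓  2137: Wed (+2)  2138: Thu (+1)  2139: Fri (+1)  2140: Sat (+1)
  2141: Mon (+2) ✓  2142: Tue (+1)  2143: Wed (+1)  2144: Thu (+1)
Monday years: 2090, 2096, 2102, 2108, 2113, 2119, 2130, 2136, 2141 — 9 in total.

9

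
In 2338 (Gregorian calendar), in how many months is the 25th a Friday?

3

Check the 25th of each month of 2338: Jan 25: Tue, Feb 25: Fri, Mar 25: Fri, Apr 25: Mon, May 25: Wed, Jun 25: Sat, Jul 25: Mon, Aug 25: Thu, Sep 25: Sun, Oct 25: Tue, Nov 25: Fri, Dec 25: Sun.
Friday occurs in February, March, November — 3 months.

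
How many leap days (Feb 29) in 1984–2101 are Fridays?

Leap years in 1984–2101: 29 of them.
Feb 29 weekday advances by 5 (mod 7) from one leap year to the next four years later (or differs when a century non-leap intervenes).
Leap-day weekdays: 1984:Wed 1988:Mon 1992:Sat 1996:Thu 2000:Tue 2004:Sun 2008:Fri✓ 2012:Wed 2016:Mon 2020:Sat 2024:Thu 2028:Tue 2032:Sun …(3 more)… 2048:Sat 2052:Thu 2056:Tue 2060:Sun 2064:Fri✓ 2068:Wed 2072:Mon 2076:Sat 2080:Thu 2084:Tue 2088:Sun 2092:Fri✓ 2096:Wed
Friday: 2008, 2036, 2064, 2092 → 4.

4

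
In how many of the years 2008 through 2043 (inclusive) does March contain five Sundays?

March has 31 days; it has five Sundays when Sunday falls among the first (month-length − 28) days — i.e. when March 1 is one of Sunday/Saturday/Friday.
March 1 by year: 2008:Sat✓ 2009:Sun✓ 2010:Mon 2011:Tue 2012:Thu 2013:Fri✓ 2014:Sat✓ 2015:Sun✓ 2016:Tue 2017:Wed 2018:Thu 2019:Fri✓ 2020:Sun✓ 2021:Mon 2022:Tue …(6 more)… 2029:Thu 2030:Fri✓ 2031:Sat✓ 2032:Mon 2033:Tue 2034:Wed 2035:Thu 2036:Sat✓ 2037:Sun✓ 2038:Mon 2039:Tue 2040:Thu 2041:Fri✓ 2042:Sat✓ 2043:Sun✓
Years with five Sundays: 2008, 2009, 2013, 2014, 2015, 2019, 2020, 2024, 2025, 2026, 2030, 2031, 2036, 2037, 2041, 2042, 2043 → 17.

17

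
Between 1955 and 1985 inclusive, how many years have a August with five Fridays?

14

August has 31 days; it has five Fridays when Friday falls among the first (month-length − 28) days — i.e. when August 1 is one of Friday/Thursday/Wednesday.
August 1 by year: 1955:Mon 1956:Wed✓ 1957:Thu✓ 1958:Fri✓ 1959:Sat 1960:Mon 1961:Tue 1962:Wed✓ 1963:Thu✓ 1964:Sat 1965:Sun 1966:Mon 1967:Tue 1968:Thu✓ 1969:Fri✓ 1970:Sat 1971:Sun 1972:Tue 1973:Wed✓ 1974:Thu✓ 1975:Fri✓ 1976:Sun 1977:Mon 1978:Tue 1979:Wed✓ 1980:Fri✓ 1981:Sat 1982:Sun 1983:Mon 1984:Wed✓ 1985:Thu✓
Years with five Fridays: 1956, 1957, 1958, 1962, 1963, 1968, 1969, 1973, 1974, 1975, 1979, 1980, 1984, 1985 → 14.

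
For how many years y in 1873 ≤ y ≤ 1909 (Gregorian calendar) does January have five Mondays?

14

January has 31 days; it has five Mondays when Monday falls among the first (month-length − 28) days — i.e. when January 1 is one of Monday/Sunday/Saturday.
January 1 by year: 1873:Wed 1874:Thu 1875:Fri 1876:Sat✓ 1877:Mon✓ 1878:Tue 1879:Wed 1880:Thu 1881:Sat✓ 1882:Sun✓ 1883:Mon✓ 1884:Tue 1885:Thu 1886:Fri 1887:Sat✓ …(7 more)… 1895:Tue 1896:Wed 1897:Fri 1898:Sat✓ 1899:Sun✓ 1900:Mon✓ 1901:Tue 1902:Wed 1903:Thu 1904:Fri 1905:Sun✓ 1906:Mon✓ 1907:Tue 1908:Wed 1909:Fri
Years with five Mondays: 1876, 1877, 1881, 1882, 1883, 1887, 1888, 1893, 1894, 1898, 1899, 1900, 1905, 1906 → 14.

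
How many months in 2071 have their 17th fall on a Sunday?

Check the 17th of each month of 2071: Jan 17: Sat, Feb 17: Tue, Mar 17: Tue, Apr 17: Fri, May 17: Sun, Jun 17: Wed, Jul 17: Fri, Aug 17: Mon, Sep 17: Thu, Oct 17: Sat, Nov 17: Tue, Dec 17: Thu.
Sunday occurs in May — 1 month.

1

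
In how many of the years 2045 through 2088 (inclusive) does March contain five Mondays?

19

March has 31 days; it has five Mondays when Monday falls among the first (month-length − 28) days — i.e. when March 1 is one of Monday/Sunday/Saturday.
March 1 by year: 2045:Wed 2046:Thu 2047:Fri 2048:Sun✓ 2049:Mon✓ 2050:Tue 2051:Wed 2052:Fri 2053:Sat✓ 2054:Sun✓ 2055:Mon✓ 2056:Wed 2057:Thu 2058:Fri 2059:Sat✓ …(14 more)… 2074:Thu 2075:Fri 2076:Sun✓ 2077:Mon✓ 2078:Tue 2079:Wed 2080:Fri 2081:Sat✓ 2082:Sun✓ 2083:Mon✓ 2084:Wed 2085:Thu 2086:Fri 2087:Sat✓ 2088:Mon✓
Years with five Mondays: 2048, 2049, 2053, 2054, 2055, 2059, 2060, 2064, 2065, 2066, 2070, 2071, 2076, 2077, 2081, 2082, 2083, 2087, 2088 → 19.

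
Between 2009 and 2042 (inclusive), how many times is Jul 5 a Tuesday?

5

Track Jul 5's weekday year by year (advancing +1, or +2 across a Feb 29):
  2009: Sun  2010: Mon (+1)  2011: Tue (+1) ✓  2012: Thu (+2)  2013: Fri (+1)
  2014: Sat (+1)  2015: Sun (+1)  2016: Tue (+2) ✓  2017: Wed (+1)  2018: Thu (+1)
  2019: Fri (+1)  2020: Sun (+2)  2021: Mon (+1)  2022: Tue (+1) ✓  … (6 more years) …
  2029: Thu (+1)  2030: Fri (+1)  2031: Sat (+1)  2032: Mon (+2)  2033: Tue (+1) ✓
  2034: Wed (+1)  2035: Thu (+1)  2036: Sat (+2)  2037: Sun (+1)  2038: Mon (+1)
  2039: Tue (+1) ✓  2040: Thu (+2)  2041: Fri (+1)  2042: Sat (+1)
Tuesday years: 2011, 2016, 2022, 2033, 2039 — 5 in total.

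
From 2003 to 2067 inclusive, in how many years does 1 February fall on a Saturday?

9

Track 1 February's weekday year by year (advancing +1, or +2 across a Feb 29):
  2003: Sat ✓  2004: Sun (+1)  2005: Tue (+2)  2006: Wed (+1)  2007: Thu (+1)
  2008: Fri (+1)  2009: Sun (+2)  2010: Mon (+1)  2011: Tue (+1)  2012: Wed (+1)
  2013: Fri (+2)  2014: Sat (+1) ✓  2015: Sun (+1)  2016: Mon (+1)  … (37 more years) …
  2054: Sun (+1)  2055: Mon (+1)  2056: Tue (+1)  2057: Thu (+2)  2058: Fri (+1)
  2059: Sat (+1) ✓  2060: Sun (+1)  2061: Tue (+2)  2062: Wed (+1)  2063: Thu (+1)
  2064: Fri (+1)  2065: Sun (+2)  2066: Mon (+1)  2067: Tue (+1)
Saturday years: 2003, 2014, 2020, 2025, 2031, 2042, 2048, 2053, 2059 — 9 in total.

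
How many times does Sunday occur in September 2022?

4

September 2022 has 30 days and begins on Thursday.
The first Sunday is September 4.
Sundays fall on 4, 11, 18, 25 — that's 4.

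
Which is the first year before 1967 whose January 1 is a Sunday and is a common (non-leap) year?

Jan 1 advances by 2 weekdays after a leap year and by 1 after a common year.
1967: Jan 1 is Sunday.
1966: Saturday
1965: Friday
1964: Wednesday (leap)
1963: Tuesday
1962: Monday
1961: Sunday
1961 begins on a Sunday and is a common year.

1961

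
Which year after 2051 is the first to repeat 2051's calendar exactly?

Two years share a calendar iff Jan 1 falls on the same weekday and both are leap or both are common. 2051: Jan 1 is Sunday, common year.
2052: Jan 1 Monday, leap
2053: Jan 1 Wednesday, common
2054: Jan 1 Thursday, common
2055: Jan 1 Friday, common
2056: Jan 1 Saturday, leap
2057: Jan 1 Monday, common
2058: Jan 1 Tuesday, common
2059: Jan 1 Wednesday, common
2060: Jan 1 Thursday, leap
2061: Jan 1 Saturday, common
2062: Jan 1 Sunday, common
2062 matches on both conditions.

2062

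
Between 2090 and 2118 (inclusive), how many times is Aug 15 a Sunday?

Track Aug 15's weekday year by year (advancing +1, or +2 across a Feb 29):
  2090: Tue  2091: Wed (+1)  2092: Fri (+2)  2093: Sat (+1)  2094: Sun (+1) ✓
  2095: Mon (+1)  2096: Wed (+2)  2097: Thu (+1)  2098: Fri (+1)  2099: Sat (+1)
  2100: Sun (+1) ✓  2101: Mon (+1)  2102: Tue (+1)  2103: Wed (+1)  2104: Fri (+2)
  2105: Sat (+1)  2106: Sun (+1) ✓  2107: Mon (+1)  2108: Wed (+2)  2109: Thu (+1)
  2110: Fri (+1)  2111: Sat (+1)  2112: Mon (+2)  2113: Tue (+1)  2114: Wed (+1)
  2115: Thu (+1)  2116: Sat (+2)  2117: Sun (+1) ✓  2118: Mon (+1)
Sunday years: 2094, 2100, 2106, 2117 — 4 in total.

4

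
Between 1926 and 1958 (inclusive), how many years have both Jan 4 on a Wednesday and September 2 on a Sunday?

2

Check each year's weekday for Jan 4 and September 2:
  1926: Mon/Thu  1927: Tue/Fri  1928: Wed/Sun ✓  1929: Fri/Mon  1930: Sat/Tue  1931: Sun/Wed  1932: Mon/Fri  1933: Wed/Sat  1934: Thu/Sun  1935: Fri/Mon  1936: Sat/Wed  1937: Mon/Thu  1938: Tue/Fri  1939: Wed/Sat  …(5 more)…  1945: Thu/Sun  1946: Fri/Mon  1947: Sat/Tue  1948: Sun/Thu  1949: Tue/Fri  1950: Wed/Sat  1951: Thu/Sun  1952: Fri/Tue  1953: Sun/Wed  1954: Mon/Thu  1955: Tue/Fri  1956: Wed/Sun ✓  1957: Fri/Mon  1958: Sat/Tue
Both conditions hold in: 1928, 1956 — 2.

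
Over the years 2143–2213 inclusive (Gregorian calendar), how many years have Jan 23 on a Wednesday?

11

Track Jan 23's weekday year by year (advancing +1, or +2 across a Feb 29):
  2143: Wed ✓  2144: Thu (+1)  2145: Sat (+2)  2146: Sun (+1)  2147: Mon (+1)
  2148: Tue (+1)  2149: Thu (+2)  2150: Fri (+1)  2151: Sat (+1)  2152: Sun (+1)
  2153: Tue (+2)  2154: Wed (+1) ✓  2155: Thu (+1)  2156: Fri (+1)  … (43 more years) …
  2200: Thu (+1)  2201: Fri (+1)  2202: Sat (+1)  2203: Sun (+1)  2204: Mon (+1)
  2205: Wed (+2) ✓  2206: Thu (+1)  2207: Fri (+1)  2208: Sat (+1)  2209: Mon (+2)
  2210: Tue (+1)  2211: Wed (+1) ✓  2212: Thu (+1)  2213: Sat (+2)
Wednesday years: 2143, 2154, 2160, 2165, 2171, 2182, 2188, 2193, 2199, 2205, 2211 — 11 in total.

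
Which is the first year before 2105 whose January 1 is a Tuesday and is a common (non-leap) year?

Jan 1 advances by 2 weekdays after a leap year and by 1 after a common year.
2105: Jan 1 is Thursday.
2104: Tuesday (leap)
2103: Monday
2102: Sunday
2101: Saturday
2100: Friday
2099: Thursday
2098: Wednesday
2097: Tuesday
2097 begins on a Tuesday and is a common year.

2097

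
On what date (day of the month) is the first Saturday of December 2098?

6

December 1, 2098 is a Monday, so the first Saturday is the 6th.
The first Saturday is 6 + 0 = 6.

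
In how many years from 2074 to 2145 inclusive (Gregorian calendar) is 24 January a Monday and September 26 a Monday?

8

Check each year's weekday for 24 January and September 26:
  2074: Wed/Wed  2075: Thu/Thu  2076: Fri/Sat  2077: Sun/Sun  2078: Mon/Mon ✓  2079: Tue/Tue  2080: Wed/Thu  2081: Fri/Fri  2082: Sat/Sat  2083: Sun/Sun  2084: Mon/Tue  2085: Wed/Wed  2086: Thu/Thu  2087: Fri/Fri  …(44 more)…  2132: Thu/Fri  2133: Sat/Sat  2134: Sun/Sun  2135: Mon/Mon ✓  2136: Tue/Wed  2137: Thu/Thu  2138: Fri/Fri  2139: Sat/Sat  2140: Sun/Mon  2141: Tue/Tue  2142: Wed/Wed  2143: Thu/Thu  2144: Fri/Sat  2145: Sun/Sun
Both conditions hold in: 2078, 2089, 2095, 2101, 2107, 2118, 2129, 2135 — 8.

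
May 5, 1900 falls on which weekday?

January 1, 1900 is a Monday.
May 5 is day 125 of the year, i.e. 124 days after Jan 1.
124 mod 7 = 5, so advance 5 weekdays from Monday: Saturday.

Saturday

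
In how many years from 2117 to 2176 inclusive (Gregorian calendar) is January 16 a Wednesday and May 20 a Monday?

6

Check each year's weekday for January 16 and May 20:
  2117: Sat/Thu  2118: Sun/Fri  2119: Mon/Sat  2120: Tue/Mon  2121: Thu/Tue  2122: Fri/Wed  2123: Sat/Thu  2124: Sun/Sat  2125: Tue/Sun  2126: Wed/Mon ✓  2127: Thu/Tue  2128: Fri/Thu  2129: Sun/Fri  2130: Mon/Sat  …(32 more)…  2163: Sun/Fri  2164: Mon/Sun  2165: Wed/Mon ✓  2166: Thu/Tue  2167: Fri/Wed  2168: Sat/Fri  2169: Mon/Sat  2170: Tue/Sun  2171: Wed/Mon ✓  2172: Thu/Wed  2173: Sat/Thu  2174: Sun/Fri  2175: Mon/Sat  2176: Tue/Mon
Both conditions hold in: 2126, 2137, 2143, 2154, 2165, 2171 — 6.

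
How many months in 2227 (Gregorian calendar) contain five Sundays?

4

A month of length L has five Sundays iff its first Sunday is on day ≤ L−28 (so day 1–3 in a 31-day month, 1–2 in a 30-day month, day 1 in a leap February).
Checking each month of 2227: Jan starts Mon (31d); Feb starts Thu (28d); Mar starts Thu (31d); Apr starts Sun (30d) ✓; May starts Tue (31d); Jun starts Fri (30d); Jul starts Sun (31d) ✓; Aug starts Wed (31d); Sep starts Sat (30d) ✓; Oct starts Mon (31d); Nov starts Thu (30d); Dec starts Sat (31d) ✓.
Five-Sunday months: April, July, September, December → 4.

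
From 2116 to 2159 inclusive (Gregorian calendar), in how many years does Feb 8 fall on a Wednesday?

6

Track Feb 8's weekday year by year (advancing +1, or +2 across a Feb 29):
  2116: Sat  2117: Mon (+2)  2118: Tue (+1)  2119: Wed (+1) ✓  2120: Thu (+1)
  2121: Sat (+2)  2122: Sun (+1)  2123: Mon (+1)  2124: Tue (+1)  2125: Thu (+2)
  2126: Fri (+1)  2127: Sat (+1)  2128: Sun (+1)  2129: Tue (+2)  … (16 more years) …
  2146: Tue (+1)  2147: Wed (+1) ✓  2148: Thu (+1)  2149: Sat (+2)  2150: Sun (+1)
  2151: Mon (+1)  2152: Tue (+1)  2153: Thu (+2)  2154: Fri (+1)  2155: Sat (+1)
  2156: Sun (+1)  2157: Tue (+2)  2158: Wed (+1) ✓  2159: Thu (+1)
Wednesday years: 2119, 2130, 2136, 2141, 2147, 2158 — 6 in total.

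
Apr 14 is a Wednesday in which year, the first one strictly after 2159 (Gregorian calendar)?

From one year to the next, a fixed date's weekday advances by 1, or by 2 when a Feb 29 lies between the two dates.
2159: April 14 is Saturday.
2160: Monday (+2)
2161: Tuesday (+1)
2162: Wednesday (+1)
Apr 14 falls on a Wednesday in 2162.

2162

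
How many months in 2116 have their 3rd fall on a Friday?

Check the 3rd of each month of 2116: Jan 3: Fri, Feb 3: Mon, Mar 3: Tue, Apr 3: Fri, May 3: Sun, Jun 3: Wed, Jul 3: Fri, Aug 3: Mon, Sep 3: Thu, Oct 3: Sat, Nov 3: Tue, Dec 3: Thu.
Friday occurs in January, April, July — 3 months.

3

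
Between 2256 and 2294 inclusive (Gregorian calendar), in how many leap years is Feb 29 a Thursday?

Leap years in 2256–2294: 10 of them.
Feb 29 weekday advances by 5 (mod 7) from one leap year to the next four years later (or differs when a century non-leap intervenes).
Leap-day weekdays: 2256:Fri 2260:Wed 2264:Mon 2268:Sat 2272:Thu✓ 2276:Tue 2280:Sun 2284:Fri 2288:Wed 2292:Mon
Thursday: 2272 → 1.

1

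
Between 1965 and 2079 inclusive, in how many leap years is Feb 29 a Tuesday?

Leap years in 1965–2079: 28 of them.
Feb 29 weekday advances by 5 (mod 7) from one leap year to the next four years later (or differs when a century non-leap intervenes).
Leap-day weekdays: 1968:Thu 1972:Tue✓ 1976:Sun 1980:Fri 1984:Wed 1988:Mon 1992:Sat 1996:Thu 2000:Tue✓ 2004:Sun 2008:Fri 2012:Wed 2016:Mon 2020:Sat 2024:Thu 2028:Tue✓ 2032:Sun 2036:Fri 2040:Wed 2044:Mon 2048:Sat 2052:Thu 2056:Tue✓ 2060:Sun 2064:Fri 2068:Wed 2072:Mon 2076:Sat
Tuesday: 1972, 2000, 2028, 2056 → 4.

4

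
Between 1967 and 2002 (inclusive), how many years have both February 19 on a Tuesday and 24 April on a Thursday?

Check each year's weekday for February 19 and 24 April:
  1967: Sun/Mon  1968: Mon/Wed  1969: Wed/Thu  1970: Thu/Fri  1971: Fri/Sat  1972: Sat/Mon  1973: Mon/Tue  1974: Tue/Wed  1975: Wed/Thu  1976: Thu/Sat  1977: Sat/Sun  1978: Sun/Mon  1979: Mon/Tue  1980: Tue/Thu ✓  …(8 more)…  1989: Sun/Mon  1990: Mon/Tue  1991: Tue/Wed  1992: Wed/Fri  1993: Fri/Sat  1994: Sat/Sun  1995: Sun/Mon  1996: Mon/Wed  1997: Wed/Thu  1998: Thu/Fri  1999: Fri/Sat  2000: Sat/Mon  2001: Mon/Tue  2002: Tue/Wed
Both conditions hold in: 1980 — 1.

1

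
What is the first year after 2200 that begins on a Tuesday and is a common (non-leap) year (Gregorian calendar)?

Jan 1 advances by 2 weekdays after a leap year and by 1 after a common year.
2200: Jan 1 is Wednesday.
2201: Thursday
2202: Friday
2203: Saturday
2204: Sunday (leap)
2205: Tuesday
2205 begins on a Tuesday and is a common year.

2205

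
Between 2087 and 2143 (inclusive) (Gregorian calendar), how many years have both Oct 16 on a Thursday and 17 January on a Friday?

Check each year's weekday for Oct 16 and 17 January:
  2087: Thu/Fri ✓  2088: Sat/Sat  2089: Sun/Mon  2090: Mon/Tue  2091: Tue/Wed  2092: Thu/Thu  2093: Fri/Sat  2094: Sat/Sun  2095: Sun/Mon  2096: Tue/Tue  2097: Wed/Thu  2098: Thu/Fri ✓  2099: Fri/Sat  2100: Sat/Sun  …(29 more)…  2130: Mon/Tue  2131: Tue/Wed  2132: Thu/Thu  2133: Fri/Sat  2134: Sat/Sun  2135: Sun/Mon  2136: Tue/Tue  2137: Wed/Thu  2138: Thu/Fri ✓  2139: Fri/Sat  2140: Sun/Sun  2141: Mon/Tue  2142: Tue/Wed  2143: Wed/Thu
Both conditions hold in: 2087, 2098, 2110, 2121, 2127, 2138 — 6.

6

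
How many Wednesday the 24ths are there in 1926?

3

Check the 24th of each month of 1926: Jan 24: Sun, Feb 24: Wed, Mar 24: Wed, Apr 24: Sat, May 24: Mon, Jun 24: Thu, Jul 24: Sat, Aug 24: Tue, Sep 24: Fri, Oct 24: Sun, Nov 24: Wed, Dec 24: Fri.
Wednesday occurs in February, March, November — 3 months.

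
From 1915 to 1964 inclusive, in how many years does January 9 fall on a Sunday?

7

Track January 9's weekday year by year (advancing +1, or +2 across a Feb 29):
  1915: Sat  1916: Sun (+1) ✓  1917: Tue (+2)  1918: Wed (+1)  1919: Thu (+1)
  1920: Fri (+1)  1921: Sun (+2) ✓  1922: Mon (+1)  1923: Tue (+1)  1924: Wed (+1)
  1925: Fri (+2)  1926: Sat (+1)  1927: Sun (+1) ✓  1928: Mon (+1)  … (22 more years) …
  1951: Tue (+1)  1952: Wed (+1)  1953: Fri (+2)  1954: Sat (+1)  1955: Sun (+1) ✓
  1956: Mon (+1)  1957: Wed (+2)  1958: Thu (+1)  1959: Fri (+1)  1960: Sat (+1)
  1961: Mon (+2)  1962: Tue (+1)  1963: Wed (+1)  1964: Thu (+1)
Sunday years: 1916, 1921, 1927, 1938, 1944, 1949, 1955 — 7 in total.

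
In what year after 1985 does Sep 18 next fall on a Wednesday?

From one year to the next, a fixed date's weekday advances by 1, or by 2 when a Feb 29 lies between the two dates.
1985: September 18 is Wednesday.
1986: Thursday (+1)
1987: Friday (+1)
1988: Sunday (+2)
1989: Monday (+1)
1990: Tuesday (+1)
1991: Wednesday (+1)
Sep 18 falls on a Wednesday in 1991.

1991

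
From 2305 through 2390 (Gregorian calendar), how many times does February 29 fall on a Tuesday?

Leap years in 2305–2390: 21 of them.
Feb 29 weekday advances by 5 (mod 7) from one leap year to the next four years later (or differs when a century non-leap intervenes).
Leap-day weekdays: 2308:Sat 2312:Thu 2316:Tue✓ 2320:Sun 2324:Fri 2328:Wed 2332:Mon 2336:Sat 2340:Thu 2344:Tue✓ 2348:Sun 2352:Fri 2356:Wed 2360:Mon 2364:Sat 2368:Thu 2372:Tue✓ 2376:Sun 2380:Fri 2384:Wed 2388:Mon
Tuesday: 2316, 2344, 2372 → 3.

3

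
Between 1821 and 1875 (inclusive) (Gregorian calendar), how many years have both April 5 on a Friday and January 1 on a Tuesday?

6

Check each year's weekday for April 5 and January 1:
  1821: Thu/Mon  1822: Fri/Tue ✓  1823: Sat/Wed  1824: Mon/Thu  1825: Tue/Sat  1826: Wed/Sun  1827: Thu/Mon  1828: Sat/Tue  1829: Sun/Thu  1830: Mon/Fri  1831: Tue/Sat  1832: Thu/Sun  1833: Fri/Tue ✓  1834: Sat/Wed  …(27 more)…  1862: Sat/Wed  1863: Sun/Thu  1864: Tue/Fri  1865: Wed/Sun  1866: Thu/Mon  1867: Fri/Tue ✓  1868: Sun/Wed  1869: Mon/Fri  1870: Tue/Sat  1871: Wed/Sun  1872: Fri/Mon  1873: Sat/Wed  1874: Sun/Thu  1875: Mon/Fri
Both conditions hold in: 1822, 1833, 1839, 1850, 1861, 1867 — 6.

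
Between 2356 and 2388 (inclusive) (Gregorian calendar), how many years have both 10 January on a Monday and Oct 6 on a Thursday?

3

Check each year's weekday for 10 January and Oct 6:
  2356: Tue/Sat  2357: Thu/Sun  2358: Fri/Mon  2359: Sat/Tue  2360: Sun/Thu  2361: Tue/Fri  2362: Wed/Sat  2363: Thu/Sun  2364: Fri/Tue  2365: Sun/Wed  2366: Mon/Thu ✓  2367: Tue/Fri  2368: Wed/Sun  2369: Fri/Mon  …(5 more)…  2375: Fri/Mon  2376: Sat/Wed  2377: Mon/Thu ✓  2378: Tue/Fri  2379: Wed/Sat  2380: Thu/Mon  2381: Sat/Tue  2382: Sun/Wed  2383: Mon/Thu ✓  2384: Tue/Sat  2385: Thu/Sun  2386: Fri/Mon  2387: Sat/Tue  2388: Sun/Thu
Both conditions hold in: 2366, 2377, 2383 — 3.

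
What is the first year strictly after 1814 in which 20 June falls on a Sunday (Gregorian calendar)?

From one year to the next, a fixed date's weekday advances by 1, or by 2 when a Feb 29 lies between the two dates.
1814: June 20 is Monday.
1815: Tuesday (+1)
1816: Thursday (+2)
1817: Friday (+1)
1818: Saturday (+1)
1819: Sunday (+1)
20 June falls on a Sunday in 1819.

1819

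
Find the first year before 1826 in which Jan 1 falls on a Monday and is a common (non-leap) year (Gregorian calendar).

1821

Jan 1 advances by 2 weekdays after a leap year and by 1 after a common year.
1826: Jan 1 is Sunday.
1825: Saturday
1824: Thursday (leap)
1823: Wednesday
1822: Tuesday
1821: Monday
1821 begins on a Monday and is a common year.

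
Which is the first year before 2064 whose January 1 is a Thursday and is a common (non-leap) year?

2054

Jan 1 advances by 2 weekdays after a leap year and by 1 after a common year.
2064: Jan 1 is Tuesday (leap).
2063: Monday
2062: Sunday
2061: Saturday
2060: Thursday (leap)
2059: Wednesday
2058: Tuesday
2057: Monday
2056: Saturday (leap)
2055: Friday
2054: Thursday
2054 begins on a Thursday and is a common year.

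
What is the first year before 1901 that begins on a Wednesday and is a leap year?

1896

Jan 1 advances by 2 weekdays after a leap year and by 1 after a common year.
1901: Jan 1 is Tuesday.
1900: Monday
1899: Sunday
1898: Saturday
1897: Friday
1896: Wednesday (leap)
1896 begins on a Wednesday and is a leap year.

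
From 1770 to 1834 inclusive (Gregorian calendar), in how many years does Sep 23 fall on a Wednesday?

Track Sep 23's weekday year by year (advancing +1, or +2 across a Feb 29):
  1770: Sun  1771: Mon (+1)  1772: Wed (+2) ✓  1773: Thu (+1)  1774: Fri (+1)
  1775: Sat (+1)  1776: Mon (+2)  1777: Tue (+1)  1778: Wed (+1) ✓  1779: Thu (+1)
  1780: Sat (+2)  1781: Sun (+1)  1782: Mon (+1)  1783: Tue (+1)  … (37 more years) …
  1821: Sun (+1)  1822: Mon (+1)  1823: Tue (+1)  1824: Thu (+2)  1825: Fri (+1)
  1826: Sat (+1)  1827: Sun (+1)  1828: Tue (+2)  1829: Wed (+1) ✓  1830: Thu (+1)
  1831: Fri (+1)  1832: Sun (+2)  1833: Mon (+1)  1834: Tue (+1)
Wednesday years: 1772, 1778, 1789, 1795, 1801, 1807, 1812, 1818, 1829 — 9 in total.

9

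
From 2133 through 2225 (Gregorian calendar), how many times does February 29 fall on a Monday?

Leap years in 2133–2225: 22 of them.
Feb 29 weekday advances by 5 (mod 7) from one leap year to the next four years later (or differs when a century non-leap intervenes).
Leap-day weekdays: 2136:Wed 2140:Mon✓ 2144:Sat 2148:Thu 2152:Tue 2156:Sun 2160:Fri 2164:Wed 2168:Mon✓ 2172:Sat 2176:Thu 2180:Tue 2184:Sun 2188:Fri 2192:Wed 2196:Mon✓ 2204:Wed 2208:Mon✓ 2212:Sat 2216:Thu 2220:Tue 2224:Sun
Monday: 2140, 2168, 2196, 2208 → 4.

4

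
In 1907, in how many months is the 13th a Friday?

Check the 13th of each month of 1907: Jan 13: Sun, Feb 13: Wed, Mar 13: Wed, Apr 13: Sat, May 13: Mon, Jun 13: Thu, Jul 13: Sat, Aug 13: Tue, Sep 13: Fri, Oct 13: Sun, Nov 13: Wed, Dec 13: Fri.
Friday occurs in September, December — 2 months.

2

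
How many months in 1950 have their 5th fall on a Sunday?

3

Check the 5th of each month of 1950: Jan 5: Thu, Feb 5: Sun, Mar 5: Sun, Apr 5: Wed, May 5: Fri, Jun 5: Mon, Jul 5: Wed, Aug 5: Sat, Sep 5: Tue, Oct 5: Thu, Nov 5: Sun, Dec 5: Tue.
Sunday occurs in February, March, November — 3 months.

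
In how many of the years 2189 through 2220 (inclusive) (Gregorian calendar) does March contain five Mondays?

14

March has 31 days; it has five Mondays when Monday falls among the first (month-length − 28) days — i.e. when March 1 is one of Monday/Sunday/Saturday.
March 1 by year: 2189:Sun✓ 2190:Mon✓ 2191:Tue 2192:Thu 2193:Fri 2194:Sat✓ 2195:Sun✓ 2196:Tue 2197:Wed 2198:Thu 2199:Fri 2200:Sat✓ 2201:Sun✓ 2202:Mon✓ 2203:Tue 2204:Thu 2205:Fri 2206:Sat✓ 2207:Sun✓ 2208:Tue 2209:Wed 2210:Thu 2211:Fri 2212:Sun✓ 2213:Mon✓ 2214:Tue 2215:Wed 2216:Fri 2217:Sat✓ 2218:Sun✓ 2219:Mon✓ 2220:Wed
Years with five Mondays: 2189, 2190, 2194, 2195, 2200, 2201, 2202, 2206, 2207, 2212, 2213, 2217, 2218, 2219 → 14.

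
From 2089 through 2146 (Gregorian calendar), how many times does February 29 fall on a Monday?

2

Leap years in 2089–2146: 13 of them.
Feb 29 weekday advances by 5 (mod 7) from one leap year to the next four years later (or differs when a century non-leap intervenes).
Leap-day weekdays: 2092:Fri 2096:Wed 2104:Fri 2108:Wed 2112:Mon✓ 2116:Sat 2120:Thu 2124:Tue 2128:Sun 2132:Fri 2136:Wed 2140:Mon✓ 2144:Sat
Monday: 2112, 2140 → 2.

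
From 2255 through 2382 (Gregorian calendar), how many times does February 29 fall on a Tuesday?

Leap years in 2255–2382: 31 of them.
Feb 29 weekday advances by 5 (mod 7) from one leap year to the next four years later (or differs when a century non-leap intervenes).
Leap-day weekdays: 2256:Fri 2260:Wed 2264:Mon 2268:Sat 2272:Thu 2276:Tue✓ 2280:Sun 2284:Fri 2288:Wed 2292:Mon 2296:Sat 2304:Mon 2308:Sat …(5 more)… 2332:Mon 2336:Sat 2340:Thu 2344:Tue✓ 2348:Sun 2352:Fri 2356:Wed 2360:Mon 2364:Sat 2368:Thu 2372:Tue✓ 2376:Sun 2380:Fri
Tuesday: 2276, 2316, 2344, 2372 → 4.

4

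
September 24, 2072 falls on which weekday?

January 1, 2072 is a Friday.
September 24 is day 268 of the year, i.e. 267 days after Jan 1.
267 mod 7 = 1, so advance 1 weekday from Friday: Saturday.

Saturday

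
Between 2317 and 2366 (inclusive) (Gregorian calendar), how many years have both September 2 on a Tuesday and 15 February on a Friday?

Check each year's weekday for September 2 and 15 February:
  2317: Sun/Thu  2318: Mon/Fri  2319: Tue/Sat  2320: Thu/Sun  2321: Fri/Tue  2322: Sat/Wed  2323: Sun/Thu  2324: Tue/Fri ✓  2325: Wed/Sun  2326: Thu/Mon  2327: Fri/Tue  2328: Sun/Wed  2329: Mon/Fri  2330: Tue/Sat  …(22 more)…  2353: Wed/Sun  2354: Thu/Mon  2355: Fri/Tue  2356: Sun/Wed  2357: Mon/Fri  2358: Tue/Sat  2359: Wed/Sun  2360: Fri/Mon  2361: Sat/Wed  2362: Sun/Thu  2363: Mon/Fri  2364: Wed/Sat  2365: Thu/Mon  2366: Fri/Tue
Both conditions hold in: 2324, 2352 — 2.

2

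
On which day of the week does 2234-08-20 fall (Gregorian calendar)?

Wednesday

January 1, 2234 is a Wednesday.
August 20 is day 232 of the year, i.e. 231 days after Jan 1.
231 mod 7 = 0, so advance 0 weekdays from Wednesday: Wednesday.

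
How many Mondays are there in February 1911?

4

February 1911 has 28 days and begins on Wednesday.
The first Monday is February 6.
Mondays fall on 6, 13, 20, 27 — that's 4.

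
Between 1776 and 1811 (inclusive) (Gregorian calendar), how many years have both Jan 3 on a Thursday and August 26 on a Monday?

Check each year's weekday for Jan 3 and August 26:
  1776: Wed/Mon  1777: Fri/Tue  1778: Sat/Wed  1779: Sun/Thu  1780: Mon/Sat  1781: Wed/Sun  1782: Thu/Mon ✓  1783: Fri/Tue  1784: Sat/Thu  1785: Mon/Fri  1786: Tue/Sat  1787: Wed/Sun  1788: Thu/Tue  1789: Sat/Wed  …(8 more)…  1798: Wed/Sun  1799: Thu/Mon ✓  1800: Fri/Tue  1801: Sat/Wed  1802: Sun/Thu  1803: Mon/Fri  1804: Tue/Sun  1805: Thu/Mon ✓  1806: Fri/Tue  1807: Sat/Wed  1808: Sun/Fri  1809: Tue/Sat  1810: Wed/Sun  1811: Thu/Mon ✓
Both conditions hold in: 1782, 1793, 1799, 1805, 1811 — 5.

5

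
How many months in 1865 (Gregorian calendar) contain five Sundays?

5

A month of length L has five Sundays iff its first Sunday is on day ≤ L−28 (so day 1–3 in a 31-day month, 1–2 in a 30-day month, day 1 in a leap February).
Checking each month of 1865: Jan starts Sun (31d) ✓; Feb starts Wed (28d); Mar starts Wed (31d); Apr starts Sat (30d) ✓; May starts Mon (31d); Jun starts Thu (30d); Jul starts Sat (31d) ✓; Aug starts Tue (31d); Sep starts Fri (30d); Oct starts Sun (31d) ✓; Nov starts Wed (30d); Dec starts Fri (31d) ✓.
Five-Sunday months: January, April, July, October, December → 5.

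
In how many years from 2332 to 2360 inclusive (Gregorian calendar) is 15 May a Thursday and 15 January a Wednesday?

Check each year's weekday for 15 May and 15 January:
  2332: Sun/Fri  2333: Mon/Sun  2334: Tue/Mon  2335: Wed/Tue  2336: Fri/Wed  2337: Sat/Fri  2338: Sun/Sat  2339: Mon/Sun  2340: Wed/Mon  2341: Thu/Wed ✓  2342: Fri/Thu  2343: Sat/Fri  2344: Mon/Sat  2345: Tue/Mon  2346: Wed/Tue  2347: Thu/Wed ✓  2348: Sat/Thu  2349: Sun/Sat  2350: Mon/Sun  2351: Tue/Mon  2352: Thu/Tue  2353: Fri/Thu  2354: Sat/Fri  2355: Sun/Sat  2356: Tue/Sun  2357: Wed/Tue  2358: Thu/Wed ✓  2359: Fri/Thu  2360: Sun/Fri
Both conditions hold in: 2341, 2347, 2358 — 3.

3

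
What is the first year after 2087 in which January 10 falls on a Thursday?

From one year to the next, a fixed date's weekday advances by 1, or by 2 when a Feb 29 lies between the two dates.
2087: January 10 is Friday.
2088: Saturday (+1)
2089: Monday (+2)
2090: Tuesday (+1)
2091: Wednesday (+1)
2092: Thursday (+1)
January 10 falls on a Thursday in 2092.

2092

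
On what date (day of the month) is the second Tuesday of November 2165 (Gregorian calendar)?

12

November 1, 2165 is a Friday, so the first Tuesday is the 5th.
The second Tuesday is 5 + 7 = 12.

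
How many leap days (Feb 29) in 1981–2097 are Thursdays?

4

Leap years in 1981–2097: 29 of them.
Feb 29 weekday advances by 5 (mod 7) from one leap year to the next four years later (or differs when a century non-leap intervenes).
Leap-day weekdays: 1984:Wed 1988:Mon 1992:Sat 1996:Thu✓ 2000:Tue 2004:Sun 2008:Fri 2012:Wed 2016:Mon 2020:Sat 2024:Thu✓ 2028:Tue 2032:Sun …(3 more)… 2048:Sat 2052:Thu✓ 2056:Tue 2060:Sun 2064:Fri 2068:Wed 2072:Mon 2076:Sat 2080:Thu✓ 2084:Tue 2088:Sun 2092:Fri 2096:Wed
Thursday: 1996, 2024, 2052, 2080 → 4.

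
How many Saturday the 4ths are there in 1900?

1

Check the 4th of each month of 1900: Jan 4: Thu, Feb 4: Sun, Mar 4: Sun, Apr 4: Wed, May 4: Fri, Jun 4: Mon, Jul 4: Wed, Aug 4: Sat, Sep 4: Tue, Oct 4: Thu, Nov 4: Sun, Dec 4: Tue.
Saturday occurs in August — 1 month.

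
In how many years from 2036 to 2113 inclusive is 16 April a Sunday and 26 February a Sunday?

8

Check each year's weekday for 16 April and 26 February:
  2036: Wed/Tue  2037: Thu/Thu  2038: Fri/Fri  2039: Sat/Sat  2040: Mon/Sun  2041: Tue/Tue  2042: Wed/Wed  2043: Thu/Thu  2044: Sat/Fri  2045: Sun/Sun ✓  2046: Mon/Mon  2047: Tue/Tue  2048: Thu/Wed  2049: Fri/Fri  …(50 more)…  2100: Fri/Fri  2101: Sat/Sat  2102: Sun/Sun ✓  2103: Mon/Mon  2104: Wed/Tue  2105: Thu/Thu  2106: Fri/Fri  2107: Sat/Sat  2108: Mon/Sun  2109: Tue/Tue  2110: Wed/Wed  2111: Thu/Thu  2112: Sat/Fri  2113: Sun/Sun ✓
Both conditions hold in: 2045, 2051, 2062, 2073, 2079, 2090, 2102, 2113 — 8.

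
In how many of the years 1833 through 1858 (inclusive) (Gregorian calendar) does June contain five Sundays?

June has 30 days; it has five Sundays when Sunday falls among the first (month-length − 28) days — i.e. when June 1 is one of Sunday/Saturday.
June 1 by year: 1833:Sat✓ 1834:Sun✓ 1835:Mon 1836:Wed 1837:Thu 1838:Fri 1839:Sat✓ 1840:Mon 1841:Tue 1842:Wed 1843:Thu 1844:Sat✓ 1845:Sun✓ 1846:Mon 1847:Tue 1848:Thu 1849:Fri 1850:Sat✓ 1851:Sun✓ 1852:Tue 1853:Wed 1854:Thu 1855:Fri 1856:Sun✓ 1857:Mon 1858:Tue
Years with five Sundays: 1833, 1834, 1839, 1844, 1845, 1850, 1851, 1856 → 8.

8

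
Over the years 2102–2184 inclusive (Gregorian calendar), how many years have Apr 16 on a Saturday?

Track Apr 16's weekday year by year (advancing +1, or +2 across a Feb 29):
  2102: Sun  2103: Mon (+1)  2104: Wed (+2)  2105: Thu (+1)  2106: Fri (+1)
  2107: Sat (+1) ✓  2108: Mon (+2)  2109: Tue (+1)  2110: Wed (+1)  2111: Thu (+1)
  2112: Sat (+2) ✓  2113: Sun (+1)  2114: Mon (+1)  2115: Tue (+1)  … (55 more years) …
  2171: Tue (+1)  2172: Thu (+2)  2173: Fri (+1)  2174: Sat (+1) ✓  2175: Sun (+1)
  2176: Tue (+2)  2177: Wed (+1)  2178: Thu (+1)  2179: Fri (+1)  2180: Sun (+2)
  2181: Mon (+1)  2182: Tue (+1)  2183: Wed (+1)  2184: Fri (+2)
Saturday years: 2107, 2112, 2118, 2129, 2135, 2140, 2146, 2157, 2163, 2168, 2174 — 11 in total.

11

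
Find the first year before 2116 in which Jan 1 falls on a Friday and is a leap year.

Jan 1 advances by 2 weekdays after a leap year and by 1 after a common year.
2116: Jan 1 is Wednesday (leap).
2115: Tuesday
2114: Monday
2113: Sunday
2112: Friday (leap)
2112 begins on a Friday and is a leap year.

2112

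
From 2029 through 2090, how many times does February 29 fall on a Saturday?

2

Leap years in 2029–2090: 15 of them.
Feb 29 weekday advances by 5 (mod 7) from one leap year to the next four years later (or differs when a century non-leap intervenes).
Leap-day weekdays: 2032:Sun 2036:Fri 2040:Wed 2044:Mon 2048:Sat✓ 2052:Thu 2056:Tue 2060:Sun 2064:Fri 2068:Wed 2072:Mon 2076:Sat✓ 2080:Thu 2084:Tue 2088:Sun
Saturday: 2048, 2076 → 2.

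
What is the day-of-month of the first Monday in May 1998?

May 1, 1998 is a Friday, so the first Monday is the 4th.
The first Monday is 4 + 0 = 4.

4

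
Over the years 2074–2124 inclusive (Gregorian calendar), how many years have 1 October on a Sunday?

7

Track 1 October's weekday year by year (advancing +1, or +2 across a Feb 29):
  2074: Mon  2075: Tue (+1)  2076: Thu (+2)  2077: Fri (+1)  2078: Sat (+1)
  2079: Sun (+1) ✓  2080: Tue (+2)  2081: Wed (+1)  2082: Thu (+1)  2083: Fri (+1)
  2084: Sun (+2) ✓  2085: Mon (+1)  2086: Tue (+1)  2087: Wed (+1)  … (23 more years) …
  2111: Thu (+1)  2112: Sat (+2)  2113: Sun (+1) ✓  2114: Mon (+1)  2115: Tue (+1)
  2116: Thu (+2)  2117: Fri (+1)  2118: Sat (+1)  2119: Sun (+1) ✓  2120: Tue (+2)
  2121: Wed (+1)  2122: Thu (+1)  2123: Fri (+1)  2124: Sun (+2) ✓
Sunday years: 2079, 2084, 2090, 2102, 2113, 2119, 2124 — 7 in total.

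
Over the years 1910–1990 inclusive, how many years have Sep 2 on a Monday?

Track Sep 2's weekday year by year (advancing +1, or +2 across a Feb 29):
  1910: Fri  1911: Sat (+1)  1912: Mon (+2) ✓  1913: Tue (+1)  1914: Wed (+1)
  1915: Thu (+1)  1916: Sat (+2)  1917: Sun (+1)  1918: Mon (+1) ✓  1919: Tue (+1)
  1920: Thu (+2)  1921: Fri (+1)  1922: Sat (+1)  1923: Sun (+1)  … (53 more years) …
  1977: Fri (+1)  1978: Sat (+1)  1979: Sun (+1)  1980: Tue (+2)  1981: Wed (+1)
  1982: Thu (+1)  1983: Fri (+1)  1984: Sun (+2)  1985: Mon (+1) ✓  1986: Tue (+1)
  1987: Wed (+1)  1988: Fri (+2)  1989: Sat (+1)  1990: Sun (+1)
Monday years: 1912, 1918, 1929, 1935, 1940, 1946, 1957, 1963, 1968, 1974, 1985 — 11 in total.

11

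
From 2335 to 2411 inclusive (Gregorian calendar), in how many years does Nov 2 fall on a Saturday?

Track Nov 2's weekday year by year (advancing +1, or +2 across a Feb 29):
  2335: Sat ✓  2336: Mon (+2)  2337: Tue (+1)  2338: Wed (+1)  2339: Thu (+1)
  2340: Sat (+2) ✓  2341: Sun (+1)  2342: Mon (+1)  2343: Tue (+1)  2344: Thu (+2)
  2345: Fri (+1)  2346: Sat (+1) ✓  2347: Sun (+1)  2348: Tue (+2)  … (49 more years) …
  2398: Mon (+1)  2399: Tue (+1)  2400: Thu (+2)  2401: Fri (+1)  2402: Sat (+1) ✓
  2403: Sun (+1)  2404: Tue (+2)  2405: Wed (+1)  2406: Thu (+1)  2407: Fri (+1)
  2408: Sun (+2)  2409: Mon (+1)  2410: Tue (+1)  2411: Wed (+1)
Saturday years: 2335, 2340, 2346, 2357, 2363, 2368, 2374, 2385, 2391, 2396, 2402 — 11 in total.

11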